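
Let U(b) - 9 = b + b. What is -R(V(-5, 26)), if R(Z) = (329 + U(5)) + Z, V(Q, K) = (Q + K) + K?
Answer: -395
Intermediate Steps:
U(b) = 9 + 2*b (U(b) = 9 + (b + b) = 9 + 2*b)
V(Q, K) = Q + 2*K (V(Q, K) = (K + Q) + K = Q + 2*K)
R(Z) = 348 + Z (R(Z) = (329 + (9 + 2*5)) + Z = (329 + (9 + 10)) + Z = (329 + 19) + Z = 348 + Z)
-R(V(-5, 26)) = -(348 + (-5 + 2*26)) = -(348 + (-5 + 52)) = -(348 + 47) = -1*395 = -395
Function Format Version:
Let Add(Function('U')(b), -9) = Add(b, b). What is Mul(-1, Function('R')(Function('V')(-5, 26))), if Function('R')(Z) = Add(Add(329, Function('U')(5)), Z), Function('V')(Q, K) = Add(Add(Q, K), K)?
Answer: -395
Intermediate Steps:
Function('U')(b) = Add(9, Mul(2, b)) (Function('U')(b) = Add(9, Add(b, b)) = Add(9, Mul(2, b)))
Function('V')(Q, K) = Add(Q, Mul(2, K)) (Function('V')(Q, K) = Add(Add(K, Q), K) = Add(Q, Mul(2, K)))
Function('R')(Z) = Add(348, Z) (Function('R')(Z) = Add(Add(329, Add(9, Mul(2, 5))), Z) = Add(Add(329, Add(9, 10)), Z) = Add(Add(329, 19), Z) = Add(348, Z))
Mul(-1, Function('R')(Function('V')(-5, 26))) = Mul(-1, Add(348, Add(-5, Mul(2, 26)))) = Mul(-1, Add(348, Add(-5, 52))) = Mul(-1, Add(348, 47)) = Mul(-1, 395) = -395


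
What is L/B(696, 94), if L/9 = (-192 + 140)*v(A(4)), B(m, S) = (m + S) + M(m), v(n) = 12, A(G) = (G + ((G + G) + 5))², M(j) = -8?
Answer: -2808/391 ≈ -7.1816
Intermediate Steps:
A(G) = (5 + 3*G)² (A(G) = (G + (2*G + 5))² = (G + (5 + 2*G))² = (5 + 3*G)²)
B(m, S) = -8 + S + m (B(m, S) = (m + S) - 8 = (S + m) - 8 = -8 + S + m)
L = -5616 (L = 9*((-192 + 140)*12) = 9*(-52*12) = 9*(-624) = -5616)
L/B(696, 94) = -5616/(-8 + 94 + 696) = -5616/782 = -5616*1/782 = -2808/391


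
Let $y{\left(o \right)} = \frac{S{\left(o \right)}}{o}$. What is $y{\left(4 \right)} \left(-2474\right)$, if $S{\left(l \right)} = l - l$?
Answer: $0$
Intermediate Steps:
$S{\left(l \right)} = 0$
$y{\left(o \right)} = 0$ ($y{\left(o \right)} = \frac{0}{o} = 0$)
$y{\left(4 \right)} \left(-2474\right) = 0 \left(-2474\right) = 0$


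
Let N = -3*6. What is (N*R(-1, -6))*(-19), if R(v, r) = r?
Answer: -2052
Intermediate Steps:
N = -18
(N*R(-1, -6))*(-19) = -18*(-6)*(-19) = 108*(-19) = -2052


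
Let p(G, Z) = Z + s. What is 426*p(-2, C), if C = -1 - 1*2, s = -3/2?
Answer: -1917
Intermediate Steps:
s = -3/2 (s = -3*½ = -3/2 ≈ -1.5000)
C = -3 (C = -1 - 2 = -3)
p(G, Z) = -3/2 + Z (p(G, Z) = Z - 3/2 = -3/2 + Z)
426*p(-2, C) = 426*(-3/2 - 3) = 426*(-9/2) = -1917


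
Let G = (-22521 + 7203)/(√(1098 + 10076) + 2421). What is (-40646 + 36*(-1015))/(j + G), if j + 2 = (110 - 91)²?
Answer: -159241601061550/727570183747 + 1182335148*√11174/727570183747 ≈ -218.70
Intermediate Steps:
G = -15318/(2421 + √11174) (G = -15318/(√11174 + 2421) = -15318/(2421 + √11174) ≈ -6.0624)
j = 359 (j = -2 + (110 - 91)² = -2 + 19² = -2 + 361 = 359)
(-40646 + 36*(-1015))/(j + G) = (-40646 + 36*(-1015))/(359 + (-37084878/5850067 + 15318*√11174/5850067)) = (-40646 - 36540)/(2063089175/5850067 + 15318*√11174/5850067) = -77186/(2063089175/5850067 + 15318*√11174/5850067)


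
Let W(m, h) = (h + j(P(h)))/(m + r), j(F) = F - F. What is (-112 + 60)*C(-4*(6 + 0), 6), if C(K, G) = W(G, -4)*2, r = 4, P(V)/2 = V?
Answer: 208/5 ≈ 41.600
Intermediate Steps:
P(V) = 2*V
j(F) = 0
W(m, h) = h/(4 + m) (W(m, h) = (h + 0)/(m + 4) = h/(4 + m))
C(K, G) = -8/(4 + G) (C(K, G) = -4/(4 + G)*2 = -8/(4 + G))
(-112 + 60)*C(-4*(6 + 0), 6) = (-112 + 60)*(-8/(4 + 6)) = -(-416)/10 = -52*(-⅘) = 208/5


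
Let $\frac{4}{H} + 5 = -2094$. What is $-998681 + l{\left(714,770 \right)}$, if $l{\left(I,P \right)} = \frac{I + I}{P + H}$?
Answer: $- \frac{269015200089}{269371} \approx -9.9868 \cdot 10^{5}$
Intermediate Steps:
$H = - \frac{4}{2099}$ ($H = \frac{4}{-5 - 2094} = \frac{4}{-2099} = 4 \left(- \frac{1}{2099}\right) = - \frac{4}{2099} \approx -0.0019057$)
$l{\left(I,P \right)} = \frac{2 I}{- \frac{4}{2099} + P}$ ($l{\left(I,P \right)} = \frac{I + I}{P - \frac{4}{2099}} = \frac{2 I}{- \frac{4}{2099} + P}$)
$-998681 + l{\left(714,770 \right)} = -998681 + 4198 \cdot 714 \frac{1}{-4 + 2099 \cdot 770} = -998681 + 4198 \cdot 714 \frac{1}{-4 + 1616230} = -998681 + 4198 \cdot 714 \cdot \frac{1}{1616226} = -998681 + \frac{499562}{269371} = - \frac{269015200089}{269371}$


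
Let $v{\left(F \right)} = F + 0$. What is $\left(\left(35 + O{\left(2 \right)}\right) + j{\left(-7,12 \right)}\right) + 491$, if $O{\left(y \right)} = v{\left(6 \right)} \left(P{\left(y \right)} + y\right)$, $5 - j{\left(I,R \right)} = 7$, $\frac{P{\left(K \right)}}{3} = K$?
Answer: $572$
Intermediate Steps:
$P{\left(K \right)} = 3 K$
$v{\left(F \right)} = F$
$j{\left(I,R \right)} = -2$ ($j{\left(I,R \right)} = 5 - 7 = -2$)
$O{\left(y \right)} = 24 y$ ($O{\left(y \right)} = 6 \left(3 y + y\right) = 6 \cdot 4 y = 24 y$)
$\left(\left(35 + O{\left(2 \right)}\right) + j{\left(-7,12 \right)}\right) + 491 = \left(\left(35 + 24 \cdot 2\right) - 2\right) + 491 = \left(\left(35 + 48\right) - 2\right) + 491 = \left(83 - 2\right) + 491 = 81 + 491 = 572$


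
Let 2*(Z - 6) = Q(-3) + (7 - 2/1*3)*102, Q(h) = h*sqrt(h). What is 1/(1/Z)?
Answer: 57 - 3*I*sqrt(3)/2 ≈ 57.0 - 2.5981*I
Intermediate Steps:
Q(h) = h**(3/2)
Z = 57 - 3*I*sqrt(3)/2 (Z = 6 + ((-3)**(3/2) + (7 - 2/1*3)*102)/2 = 6 + (-3*I*sqrt(3) + (7 - 2*1*3)*102)/2 = 6 + (-3*I*sqrt(3) + (7 - 2*3)*102)/2 = 6 + (-3*I*sqrt(3) + (7 - 6)*102)/2 = 6 + (-3*I*sqrt(3) + 1*102)/2 = 6 + (-3*I*sqrt(3) + 102)/2 = 6 + (102 - 3*I*sqrt(3))/2 = 6 + (51 - 3*I*sqrt(3)/2) = 57 - 3*I*sqrt(3)/2 ≈ 57.0 - 2.5981*I)
1/(1/Z) = 1/(1/(57 - 3*I*sqrt(3)/2)) = 57 - 3*I*sqrt(3)/2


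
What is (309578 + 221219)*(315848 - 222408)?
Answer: 49597671680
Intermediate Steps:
(309578 + 221219)*(315848 - 222408) = 530797*93440 = 49597671680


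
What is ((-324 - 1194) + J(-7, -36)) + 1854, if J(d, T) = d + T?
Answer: 293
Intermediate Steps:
J(d, T) = T + d
((-324 - 1194) + J(-7, -36)) + 1854 = ((-324 - 1194) + (-36 - 7)) + 1854 = (-1518 - 43) + 1854 = -1561 + 1854 = 293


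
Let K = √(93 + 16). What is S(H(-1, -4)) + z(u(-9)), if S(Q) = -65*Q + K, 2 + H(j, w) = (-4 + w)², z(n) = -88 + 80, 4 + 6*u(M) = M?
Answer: -4038 + √109 ≈ -4027.6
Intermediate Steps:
u(M) = -⅔ + M/6
K = √109 ≈ 10.440
z(n) = -8
H(j, w) = -2 + (-4 + w)²
S(Q) = √109 - 65*Q (S(Q) = -65*Q + √109 = √109 - 65*Q)
S(H(-1, -4)) + z(u(-9)) = (√109 - 65*(-2 + (-4 - 4)²)) - 8 = (√109 - 65*(-2 + (-8)²)) - 8 = (√109 - 65*(-2 + 64)) - 8 = (√109 - 65*62) - 8 = (√109 - 4030) - 8 = (-4030 + √109) - 8 = -4038 + √109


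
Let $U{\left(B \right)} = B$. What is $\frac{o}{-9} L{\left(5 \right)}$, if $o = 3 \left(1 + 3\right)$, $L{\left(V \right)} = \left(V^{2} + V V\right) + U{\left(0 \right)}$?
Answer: $- \frac{200}{3} \approx -66.667$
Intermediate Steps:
$L{\left(V \right)} = 2 V^{2}$ ($L{\left(V \right)} = \left(V^{2} + V V\right) + 0 = \left(V^{2} + V^{2}\right) + 0 = 2 V^{2} + 0 = 2 V^{2}$)
$o = 12$ ($o = 3 \cdot 4 = 12$)
$\frac{o}{-9} L{\left(5 \right)} = \frac{12}{-9} \cdot 2 \cdot 5^{2} = 12 \left(- \frac{1}{9}\right) 2 \cdot 25 = \left(- \frac{4}{3}\right) 50 = - \frac{200}{3}$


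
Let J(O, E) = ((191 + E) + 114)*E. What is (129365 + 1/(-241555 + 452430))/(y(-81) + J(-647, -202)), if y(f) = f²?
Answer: -27279844376/3003914375 ≈ -9.0814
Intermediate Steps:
J(O, E) = E*(305 + E) (J(O, E) = (305 + E)*E = E*(305 + E))
(129365 + 1/(-241555 + 452430))/(y(-81) + J(-647, -202)) = (129365 + 1/(-241555 + 452430))/((-81)² - 202*(305 - 202)) = (129365 + 1/210875)/(6561 - 202*103) = (129365 + 1/210875)/(6561 - 20806) = (27279844376/210875)/(-14245) = (27279844376/210875)*(-1/14245) = -27279844376/3003914375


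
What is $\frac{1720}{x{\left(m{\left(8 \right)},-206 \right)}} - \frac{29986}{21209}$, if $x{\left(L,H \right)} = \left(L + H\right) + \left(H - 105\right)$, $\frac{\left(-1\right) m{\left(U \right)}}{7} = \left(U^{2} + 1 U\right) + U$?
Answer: $- \frac{68774402}{22842093} \approx -3.0109$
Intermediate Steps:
$m{\left(U \right)} = - 14 U - 7 U^{2}$ ($m{\left(U \right)} = - 7 \left(\left(U^{2} + 1 U\right) + U\right) = - 7 \left(\left(U^{2} + U\right) + U\right) = - 7 \left(\left(U + U^{2}\right) + U\right) = - 7 \left(U^{2} + 2 U\right) = - 14 U - 7 U^{2}$)
$x{\left(L,H \right)} = -105 + L + 2 H$ ($x{\left(L,H \right)} = \left(H + L\right) + \left(-105 + H\right) = -105 + L + 2 H$)
$\frac{1720}{x{\left(m{\left(8 \right)},-206 \right)}} - \frac{29986}{21209} = \frac{1720}{-105 - 56 \left(2 + 8\right) + 2 \left(-206\right)} - \frac{29986}{21209} = \frac{1720}{-105 - 56 \cdot 10 - 412} - \frac{29986}{21209} = \frac{1720}{-105 - 560 - 412} - \frac{29986}{21209} = \frac{1720}{-1077} - \frac{29986}{21209} = 1720 \left(- \frac{1}{1077}\right) - \frac{29986}{21209} = - \frac{1720}{1077} - \frac{29986}{21209} = - \frac{68774402}{22842093}$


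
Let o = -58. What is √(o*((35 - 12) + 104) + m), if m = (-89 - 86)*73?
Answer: I*√20141 ≈ 141.92*I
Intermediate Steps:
m = -12775 (m = -175*73 = -12775)
√(o*((35 - 12) + 104) + m) = √(-58*((35 - 12) + 104) - 12775) = √(-58*(23 + 104) - 12775) = √(-58*127 - 12775) = √(-7366 - 12775) = √(-20141) = I*√20141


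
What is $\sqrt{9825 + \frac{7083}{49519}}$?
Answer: $\frac{\sqrt{24092541364902}}{49519} \approx 99.122$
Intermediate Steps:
$\sqrt{9825 + \frac{7083}{49519}} = \sqrt{\frac{486531258}{49519}} = \frac{\sqrt{24092541364902}}{49519}$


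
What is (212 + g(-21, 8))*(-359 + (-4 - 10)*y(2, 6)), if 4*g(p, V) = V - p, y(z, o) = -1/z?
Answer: -77176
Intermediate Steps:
g(p, V) = -p/4 + V/4 (g(p, V) = (V - p)/4 = -p/4 + V/4)
(212 + g(-21, 8))*(-359 + (-4 - 10)*y(2, 6)) = (212 + (-¼*(-21) + (¼)*8))*(-359 + (-4 - 10)*(-1/2)) = (212 + (21/4 + 2))*(-359 - (-14)/2) = (212 + 29/4)*(-359 - 14*(-½)) = 877*(-359 + 7)/4 = (877/4)*(-352) = -77176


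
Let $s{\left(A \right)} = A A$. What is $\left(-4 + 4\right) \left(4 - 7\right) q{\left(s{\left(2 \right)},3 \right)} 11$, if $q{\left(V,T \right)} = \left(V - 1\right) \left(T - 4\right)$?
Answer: $0$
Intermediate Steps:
$s{\left(A \right)} = A^{2}$
$q{\left(V,T \right)} = \left(-1 + V\right) \left(-4 + T\right)$
$\left(-4 + 4\right) \left(4 - 7\right) q{\left(s{\left(2 \right)},3 \right)} 11 = \left(-4 + 4\right) \left(4 - 7\right) \left(4 - 3 - 4 \cdot 2^{2} + 3 \cdot 2^{2}\right) 11 = 0 \left(-3\right) \left(4 - 3 - 16 + 3 \cdot 4\right) 11 = 0 \left(4 - 3 - 16 + 12\right) 11 = 0 \left(-3\right) 11 = 0 \cdot 11 = 0$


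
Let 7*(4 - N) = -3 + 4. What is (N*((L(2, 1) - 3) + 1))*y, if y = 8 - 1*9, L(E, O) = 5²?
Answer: -621/7 ≈ -88.714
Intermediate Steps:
L(E, O) = 25
y = -1 (y = 8 - 9 = -1)
N = 27/7 (N = 4 - (-3 + 4)/7 = 4 - ⅐*1 = 4 - ⅐ = 27/7 ≈ 3.8571)
(N*((L(2, 1) - 3) + 1))*y = (27*((25 - 3) + 1)/7)*(-1) = (27*(22 + 1)/7)*(-1) = ((27/7)*23)*(-1) = (621/7)*(-1) = -621/7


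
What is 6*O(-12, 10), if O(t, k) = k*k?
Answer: 600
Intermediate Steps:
O(t, k) = k**2
6*O(-12, 10) = 6*10**2 = 6*100 = 600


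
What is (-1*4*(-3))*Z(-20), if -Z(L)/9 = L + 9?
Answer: 1188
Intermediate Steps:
Z(L) = -81 - 9*L (Z(L) = -9*(L + 9) = -9*(9 + L) = -81 - 9*L)
(-1*4*(-3))*Z(-20) = (-1*4*(-3))*(-81 - 9*(-20)) = (-4*(-3))*(-81 + 180) = 12*99 = 1188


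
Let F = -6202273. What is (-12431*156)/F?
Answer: 1939236/6202273 ≈ 0.31267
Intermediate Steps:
(-12431*156)/F = -12431*156/(-6202273) = -1939236*(-1/6202273) = 1939236/6202273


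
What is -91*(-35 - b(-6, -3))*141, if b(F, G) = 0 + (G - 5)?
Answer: 346437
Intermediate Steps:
b(F, G) = -5 + G (b(F, G) = 0 + (-5 + G) = -5 + G)
-91*(-35 - b(-6, -3))*141 = -91*(-35 - (-5 - 3))*141 = -91*(-35 - 1*(-8))*141 = -91*(-35 + 8)*141 = -91*(-27)*141 = 2457*141 = 346437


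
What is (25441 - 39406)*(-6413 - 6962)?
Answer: 186781875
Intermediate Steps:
(25441 - 39406)*(-6413 - 6962) = -13965*(-13375) = 186781875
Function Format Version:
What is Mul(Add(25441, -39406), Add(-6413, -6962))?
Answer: 186781875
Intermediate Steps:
Mul(Add(25441, -39406), Add(-6413, -6962)) = Mul(-13965, -13375) = 186781875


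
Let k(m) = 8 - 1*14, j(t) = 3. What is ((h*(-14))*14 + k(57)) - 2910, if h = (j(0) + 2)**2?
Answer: -7816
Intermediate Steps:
k(m) = -6 (k(m) = 8 - 14 = -6)
h = 25 (h = (3 + 2)**2 = 5**2 = 25)
((h*(-14))*14 + k(57)) - 2910 = ((25*(-14))*14 - 6) - 2910 = (-350*14 - 6) - 2910 = (-4900 - 6) - 2910 = -4906 - 2910 = -7816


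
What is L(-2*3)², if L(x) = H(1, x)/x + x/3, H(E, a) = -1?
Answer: 121/36 ≈ 3.3611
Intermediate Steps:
L(x) = -1/x + x/3
L(-2*3)² = (-1/((-2*3)) + (-2*3)/3)² = (-1/(-6) + (⅓)*(-6))² = (-1*(-⅙) - 2)² = (⅙ - 2)² = (-11/6)² = 121/36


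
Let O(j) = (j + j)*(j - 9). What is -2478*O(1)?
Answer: 39648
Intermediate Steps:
O(j) = 2*j*(-9 + j) (O(j) = (2*j)*(-9 + j) = 2*j*(-9 + j))
-2478*O(1) = -4956*(-9 + 1) = -4956*(-8) = -2478*(-16) = 39648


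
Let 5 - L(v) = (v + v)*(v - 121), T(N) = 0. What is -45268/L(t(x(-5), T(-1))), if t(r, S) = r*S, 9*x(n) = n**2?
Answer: -45268/5 ≈ -9053.6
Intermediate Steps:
x(n) = n**2/9
t(r, S) = S*r
L(v) = 5 - 2*v*(-121 + v) (L(v) = 5 - (v + v)*(v - 121) = 5 - 2*v*(-121 + v))
-45268/L(t(x(-5), T(-1))) = -45268/(5 - 2*(0*((1/9)*(-5)**2))**2 + 242*(0*((1/9)*(-5)**2))) = -45268/(5 - 2*(0*((1/9)*25))**2 + 242*(0*((1/9)*25))) = -45268/(5 - 2*(0*(25/9))**2 + 242*(0*(25/9))) = -45268/(5 - 2*0**2 + 242*0) = -45268/(5 - 2*0 + 0) = -45268/(5 + 0 + 0) = -45268/5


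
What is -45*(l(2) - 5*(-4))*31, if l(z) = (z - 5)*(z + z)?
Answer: -11160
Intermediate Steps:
l(z) = 2*z*(-5 + z) (l(z) = (-5 + z)*(2*z) = 2*z*(-5 + z))
-45*(l(2) - 5*(-4))*31 = -45*(2*2*(-5 + 2) - 5*(-4))*31 = -45*(2*2*(-3) + 20)*31 = -45*(-12 + 20)*31 = -45*8*31 = -360*31 = -11160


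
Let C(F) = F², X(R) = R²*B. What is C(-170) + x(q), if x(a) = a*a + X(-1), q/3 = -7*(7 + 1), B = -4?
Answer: 57120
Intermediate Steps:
q = -168 (q = 3*(-7*(7 + 1)) = 3*(-7*8) = 3*(-56) = -168)
X(R) = -4*R² (X(R) = R²*(-4) = -4*R²)
x(a) = -4 + a² (x(a) = a*a - 4*(-1)² = a² - 4*1 = a² - 4 = -4 + a²)
C(-170) + x(q) = (-170)² + (-4 + (-168)²) = 28900 + (-4 + 28224) = 28900 + 28220 = 57120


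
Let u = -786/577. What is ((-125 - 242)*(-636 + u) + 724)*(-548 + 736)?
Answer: 25452367592/577 ≈ 4.4112e+7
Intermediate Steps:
u = -786/577 (u = -786*1/577 = -786/577 ≈ -1.3622)
((-125 - 242)*(-636 + u) + 724)*(-548 + 736) = ((-125 - 242)*(-636 - 786/577) + 724)*(-548 + 736) = (-367*(-367758/577) + 724)*188 = (134967186/577 + 724)*188 = (135384934/577)*188 = 25452367592/577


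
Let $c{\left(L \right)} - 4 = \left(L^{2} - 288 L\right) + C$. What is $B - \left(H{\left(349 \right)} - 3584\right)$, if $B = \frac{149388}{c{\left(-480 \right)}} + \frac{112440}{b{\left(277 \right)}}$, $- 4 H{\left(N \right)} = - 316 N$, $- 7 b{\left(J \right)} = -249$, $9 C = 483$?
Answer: $- \frac{1911912024561}{91805719} \approx -20826.0$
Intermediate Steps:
$C = \frac{161}{3}$ ($C = \frac{1}{9} \cdot 483 = \frac{161}{3} \approx 53.667$)
$c{\left(L \right)} = \frac{173}{3} + L^{2} - 288 L$ ($c{\left(L \right)} = 4 + \left(\left(L^{2} - 288 L\right) + \frac{161}{3}\right) = 4 + \left(\frac{161}{3} + L^{2} - 288 L\right) = \frac{173}{3} + L^{2} - 288 L$)
$b{\left(J \right)} = \frac{249}{7}$ ($b{\left(J \right)} = \left(- \frac{1}{7}\right) \left(-249\right) = \frac{249}{7}$)
$H{\left(N \right)} = 79 N$ ($H{\left(N \right)} = - \frac{\left(-316\right) N}{4} = 79 N$)
$B = \frac{290231757092}{91805719}$ ($B = \frac{149388}{\frac{173}{3} + \left(-480\right)^{2} - -138240} + \frac{112440}{\frac{249}{7}} = \frac{149388}{\frac{173}{3} + 230400 + 138240} + 112440 \cdot \frac{7}{249} = \frac{149388}{\frac{1106093}{3}} + \frac{262360}{83} = 149388 \cdot \frac{3}{1106093} + \frac{262360}{83} = \frac{448164}{1106093} + \frac{262360}{83} = \frac{290231757092}{91805719} \approx 3161.4$)
$B - \left(H{\left(349 \right)} - 3584\right) = \frac{290231757092}{91805719} - \left(79 \cdot 349 - 3584\right) = \frac{290231757092}{91805719} - \left(27571 - 3584\right) = \frac{290231757092}{91805719} - 23987 = - \frac{1911912024561}{91805719}$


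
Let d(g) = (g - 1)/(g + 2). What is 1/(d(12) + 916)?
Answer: 14/12835 ≈ 0.0010908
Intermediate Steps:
d(g) = (-1 + g)/(2 + g)
1/(d(12) + 916) = 1/((-1 + 12)/(2 + 12) + 916) = 1/(11/14 + 916) = 1/(12835/14) = 14/12835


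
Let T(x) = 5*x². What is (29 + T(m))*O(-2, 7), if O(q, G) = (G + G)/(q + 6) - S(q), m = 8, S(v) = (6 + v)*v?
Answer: 8027/2 ≈ 4013.5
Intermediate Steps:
S(v) = v*(6 + v)
O(q, G) = -q*(6 + q) + 2*G/(6 + q) (O(q, G) = (G + G)/(q + 6) - q*(6 + q) = (2*G)/(6 + q) - q*(6 + q) = 2*G/(6 + q) - q*(6 + q) = -q*(6 + q) + 2*G/(6 + q))
(29 + T(m))*O(-2, 7) = (29 + 5*8²)*((-1*(-2)³ - 36*(-2) - 12*(-2)² + 2*7)/(6 - 2)) = (29 + 5*64)*((-1*(-8) + 72 - 12*4 + 14)/4) = (29 + 320)*((8 + 72 - 48 + 14)/4) = 349*((¼)*46) = 349*(23/2) = 8027/2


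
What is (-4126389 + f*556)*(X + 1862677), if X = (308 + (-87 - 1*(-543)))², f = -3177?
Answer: -14415989260773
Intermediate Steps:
X = 583696 (X = (308 + (-87 + 543))² = (308 + 456)² = 764² = 583696)
(-4126389 + f*556)*(X + 1862677) = (-4126389 - 3177*556)*(583696 + 1862677) = (-4126389 - 1766412)*2446373 = -5892801*2446373 = -14415989260773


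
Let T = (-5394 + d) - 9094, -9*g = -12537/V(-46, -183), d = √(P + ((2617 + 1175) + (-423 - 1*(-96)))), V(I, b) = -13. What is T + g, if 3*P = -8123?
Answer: -189737/13 + 4*√426/3 ≈ -14568.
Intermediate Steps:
P = -8123/3 (P = (⅓)*(-8123) = -8123/3 ≈ -2707.7)
d = 4*√426/3 (d = √(-8123/3 + ((2617 + 1175) + (-423 - 1*(-96)))) = √(-8123/3 + (3792 + (-423 + 96))) = √(-8123/3 + (3792 - 327)) = √(-8123/3 + 3465) = √(2272/3) = 4*√426/3 ≈ 27.520)
g = -1393/13 (g = -(-1393)/(-13) = -(-1393)*(-1)/13 = -⅑*12537/13 = -1393/13 ≈ -107.15)
T = -14488 + 4*√426/3 (T = (-5394 + 4*√426/3) - 9094 = -14488 + 4*√426/3 ≈ -14460.)
T + g = (-14488 + 4*√426/3) - 1393/13 = -189737/13 + 4*√426/3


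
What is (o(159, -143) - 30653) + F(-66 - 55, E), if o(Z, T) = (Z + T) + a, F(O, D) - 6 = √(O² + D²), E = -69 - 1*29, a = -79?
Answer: -30710 + √24245 ≈ -30554.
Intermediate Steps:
E = -98 (E = -69 - 29 = -98)
F(O, D) = 6 + √(D² + O²) (F(O, D) = 6 + √(O² + D²) = 6 + √(D² + O²))
o(Z, T) = -79 + T + Z (o(Z, T) = (Z + T) - 79 = (T + Z) - 79 = -79 + T + Z)
(o(159, -143) - 30653) + F(-66 - 55, E) = ((-79 - 143 + 159) - 30653) + (6 + √((-98)² + (-66 - 55)²)) = (-63 - 30653) + (6 + √(9604 + (-121)²)) = -30716 + (6 + √(9604 + 14641)) = -30716 + (6 + √24245) = -30710 + √24245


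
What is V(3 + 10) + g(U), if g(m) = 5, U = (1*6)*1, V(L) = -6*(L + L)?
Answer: -151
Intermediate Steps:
V(L) = -12*L
U = 6 (U = 6*1 = 6)
V(3 + 10) + g(U) = -12*(3 + 10) + 5 = -12*13 + 5 = -156 + 5 = -151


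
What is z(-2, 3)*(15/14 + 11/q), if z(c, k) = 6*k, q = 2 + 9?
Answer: 261/7 ≈ 37.286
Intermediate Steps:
q = 11
z(-2, 3)*(15/14 + 11/q) = (6*3)*(15/14 + 11/11) = 18*(15*(1/14) + 11*(1/11)) = 18*(15/14 + 1) = 18*(29/14) = 261/7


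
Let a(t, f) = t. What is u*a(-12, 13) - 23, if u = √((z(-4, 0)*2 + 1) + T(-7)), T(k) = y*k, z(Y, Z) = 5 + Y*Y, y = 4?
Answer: -23 - 12*√15 ≈ -69.476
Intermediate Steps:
z(Y, Z) = 5 + Y²
T(k) = 4*k
u = √15 (u = √(((5 + (-4)²)*2 + 1) + 4*(-7)) = √(((5 + 16)*2 + 1) - 28) = √((21*2 + 1) - 28) = √((42 + 1) - 28) = √(43 - 28) = √15 ≈ 3.8730)
u*a(-12, 13) - 23 = √15*(-12) - 23 = -12*√15 - 23 = -23 - 12*√15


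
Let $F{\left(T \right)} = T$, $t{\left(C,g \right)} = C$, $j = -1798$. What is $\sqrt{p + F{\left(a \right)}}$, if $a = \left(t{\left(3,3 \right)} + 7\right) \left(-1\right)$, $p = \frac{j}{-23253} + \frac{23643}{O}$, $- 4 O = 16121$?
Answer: $\frac{2 i \sqrt{11319889847062314}}{53551659} \approx 3.9735 i$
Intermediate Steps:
$O = - \frac{16121}{4}$ ($O = \left(- \frac{1}{4}\right) 16121 = - \frac{16121}{4} \approx -4030.3$)
$p = - \frac{2170097158}{374861613}$ ($p = - \frac{1798}{-23253} + \frac{23643}{- \frac{16121}{4}} = \left(-1798\right) \left(- \frac{1}{23253}\right) + 23643 \left(- \frac{4}{16121}\right) = \frac{1798}{23253} - \frac{94572}{16121} = - \frac{2170097158}{374861613} \approx -5.7891$)
$a = -10$ ($a = \left(3 + 7\right) \left(-1\right) = 10 \left(-1\right) = -10$)
$\sqrt{p + F{\left(a \right)}} = \sqrt{- \frac{2170097158}{374861613} - 10} = \sqrt{- \frac{5918713288}{374861613}} = \frac{2 i \sqrt{11319889847062314}}{53551659}$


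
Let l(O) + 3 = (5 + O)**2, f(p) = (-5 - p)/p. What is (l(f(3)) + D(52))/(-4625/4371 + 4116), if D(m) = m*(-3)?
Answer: -2013574/53959233 ≈ -0.037317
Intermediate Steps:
D(m) = -3*m
f(p) = (-5 - p)/p
l(O) = -3 + (5 + O)**2
(l(f(3)) + D(52))/(-4625/4371 + 4116) = ((-3 + (5 + (-5 - 1*3)/3)**2) - 3*52)/(-4625/4371 + 4116) = ((-3 + (5 + (-5 - 3)/3)**2) - 156)/(-4625*1/4371 + 4116) = ((-3 + (5 + (1/3)*(-8))**2) - 156)/(-4625/4371 + 4116) = ((-3 + (5 - 8/3)**2) - 156)/(17986411/4371) = ((-3 + (7/3)**2) - 156)*(4371/17986411) = ((-3 + 49/9) - 156)*(4371/17986411) = (22/9 - 156)*(4371/17986411) = -1382/9*4371/17986411 = -2013574/53959233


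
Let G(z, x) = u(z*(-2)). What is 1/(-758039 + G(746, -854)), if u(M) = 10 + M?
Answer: -1/759521 ≈ -1.3166e-6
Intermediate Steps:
G(z, x) = 10 - 2*z (G(z, x) = 10 + z*(-2) = 10 - 2*z)
1/(-758039 + G(746, -854)) = 1/(-758039 + (10 - 2*746)) = 1/(-758039 + (10 - 1492)) = 1/(-758039 - 1482) = 1/(-759521) = -1/759521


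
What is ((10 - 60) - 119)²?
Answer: 28561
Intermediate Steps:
((10 - 60) - 119)² = (-50 - 119)² = (-169)² = 28561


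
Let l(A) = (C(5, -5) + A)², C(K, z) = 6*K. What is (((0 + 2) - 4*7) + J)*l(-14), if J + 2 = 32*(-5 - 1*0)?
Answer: -48128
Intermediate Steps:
l(A) = (30 + A)² (l(A) = (6*5 + A)² = (30 + A)²)
J = -162 (J = -2 + 32*(-5 - 1*0) = -2 + 32*(-5 + 0) = -2 + 32*(-5) = -2 - 160 = -162)
(((0 + 2) - 4*7) + J)*l(-14) = (((0 + 2) - 4*7) - 162)*(30 - 14)² = ((2 - 28) - 162)*16² = (-26 - 162)*256 = -188*256 = -48128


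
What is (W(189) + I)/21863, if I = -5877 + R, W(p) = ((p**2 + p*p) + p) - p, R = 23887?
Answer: 89452/21863 ≈ 4.0915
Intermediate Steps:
W(p) = 2*p**2 (W(p) = ((p**2 + p**2) + p) - p = (2*p**2 + p) - p = (p + 2*p**2) - p = 2*p**2)
I = 18010 (I = -5877 + 23887 = 18010)
(W(189) + I)/21863 = (2*189**2 + 18010)/21863 = (2*35721 + 18010)*(1/21863) = (71442 + 18010)*(1/21863) = 89452*(1/21863) = 89452/21863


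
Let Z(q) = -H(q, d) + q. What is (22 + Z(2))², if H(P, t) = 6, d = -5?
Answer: 324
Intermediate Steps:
Z(q) = -6 + q (Z(q) = -1*6 + q = -6 + q)
(22 + Z(2))² = (22 + (-6 + 2))² = (22 - 4)² = 18² = 324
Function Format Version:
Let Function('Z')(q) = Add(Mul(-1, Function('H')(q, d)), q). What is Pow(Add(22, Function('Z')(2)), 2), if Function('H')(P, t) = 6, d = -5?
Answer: 324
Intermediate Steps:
Function('Z')(q) = Add(-6, q) (Function('Z')(q) = Add(Mul(-1, 6), q) = Add(-6, q))
Pow(Add(22, Function('Z')(2)), 2) = Pow(Add(22, Add(-6, 2)), 2) = Pow(Add(22, -4), 2) = Pow(18, 2) = 324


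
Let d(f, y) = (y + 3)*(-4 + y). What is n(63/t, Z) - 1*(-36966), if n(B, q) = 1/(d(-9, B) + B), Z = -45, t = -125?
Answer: 6784391321/183531 ≈ 36966.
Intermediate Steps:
d(f, y) = (-4 + y)*(3 + y) (d(f, y) = (3 + y)*(-4 + y) = (-4 + y)*(3 + y))
n(B, q) = 1/(-12 + B²) (n(B, q) = 1/((-12 + B² - B) + B) = 1/(-12 + B²))
n(63/t, Z) - 1*(-36966) = 1/(-12 + (63/(-125))²) - 1*(-36966) = 1/(-12 + (63*(-1/125))²) + 36966 = 1/(-12 + (-63/125)²) + 36966 = 1/(-12 + 3969/15625) + 36966 = 1/(-183531/15625) + 36966 = -15625/183531 + 36966 = 6784391321/183531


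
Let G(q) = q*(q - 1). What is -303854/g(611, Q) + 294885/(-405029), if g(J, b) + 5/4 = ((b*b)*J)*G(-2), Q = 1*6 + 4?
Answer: -924696616639/593932500455 ≈ -1.5569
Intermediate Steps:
G(q) = q*(-1 + q)
Q = 10 (Q = 6 + 4 = 10)
g(J, b) = -5/4 + 6*J*b² (g(J, b) = -5/4 + ((b*b)*J)*(-2*(-1 - 2)) = -5/4 + (b²*J)*(-2*(-3)) = -5/4 + (J*b²)*6 = -5/4 + 6*J*b²)
-303854/g(611, Q) + 294885/(-405029) = -303854/(-5/4 + 6*611*10²) + 294885/(-405029) = -303854/(-5/4 + 6*611*100) + 294885*(-1/405029) = -303854/(-5/4 + 366600) - 294885/405029 = -303854/1466395/4 - 294885/405029 = -303854*4/1466395 - 294885/405029 = -1215416/1466395 - 294885/405029 = -924696616639/593932500455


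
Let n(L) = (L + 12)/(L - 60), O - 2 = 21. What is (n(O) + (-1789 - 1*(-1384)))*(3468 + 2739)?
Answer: -93229140/37 ≈ -2.5197e+6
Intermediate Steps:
O = 23 (O = 2 + 21 = 23)
n(L) = (12 + L)/(-60 + L)
(n(O) + (-1789 - 1*(-1384)))*(3468 + 2739) = ((12 + 23)/(-60 + 23) + (-1789 - 1*(-1384)))*(3468 + 2739) = (35/(-37) + (-1789 + 1384))*6207 = (-1/37*35 - 405)*6207 = (-35/37 - 405)*6207 = -15020/37*6207 = -93229140/37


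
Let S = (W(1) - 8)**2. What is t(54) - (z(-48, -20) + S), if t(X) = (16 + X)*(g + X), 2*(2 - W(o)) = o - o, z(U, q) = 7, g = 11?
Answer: 4507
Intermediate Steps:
W(o) = 2 (W(o) = 2 - (o - o)/2 = 2 - 1/2*0 = 2 + 0 = 2)
S = 36 (S = (2 - 8)**2 = (-6)**2 = 36)
t(X) = (11 + X)*(16 + X) (t(X) = (16 + X)*(11 + X) = (11 + X)*(16 + X))
t(54) - (z(-48, -20) + S) = (176 + 54**2 + 27*54) - (7 + 36) = (176 + 2916 + 1458) - 1*43 = 4550 - 43 = 4507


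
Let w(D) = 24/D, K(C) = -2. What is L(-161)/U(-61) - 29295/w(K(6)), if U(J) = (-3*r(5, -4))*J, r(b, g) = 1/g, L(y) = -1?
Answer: 1787011/732 ≈ 2441.3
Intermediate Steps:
U(J) = 3*J/4 (U(J) = (-3/(-4))*J = (-3*(-¼))*J = 3*J/4)
L(-161)/U(-61) - 29295/w(K(6)) = -1/((¾)*(-61)) - 29295/(24/(-2)) = -1/(-183/4) - 29295/(24*(-½)) = -1*(-4/183) - 29295/(-12) = 4/183 - 29295*(-1/12) = 4/183 + 9765/4 = 1787011/732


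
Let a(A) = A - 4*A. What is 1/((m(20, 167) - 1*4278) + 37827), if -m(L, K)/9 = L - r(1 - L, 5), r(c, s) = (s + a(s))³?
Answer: 1/24369 ≈ 4.1036e-5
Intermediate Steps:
a(A) = -3*A
r(c, s) = -8*s³ (r(c, s) = (s - 3*s)³ = (-2*s)³ = -8*s³)
m(L, K) = -9000 - 9*L (m(L, K) = -9*(L - (-8)*5³) = -9*(L - (-8)*125) = -9*(L - 1*(-1000)) = -9*(L + 1000) = -9*(1000 + L) = -9000 - 9*L)
1/((m(20, 167) - 1*4278) + 37827) = 1/(((-9000 - 9*20) - 1*4278) + 37827) = 1/(((-9000 - 180) - 4278) + 37827) = 1/((-9180 - 4278) + 37827) = 1/(-13458 + 37827) = 1/24369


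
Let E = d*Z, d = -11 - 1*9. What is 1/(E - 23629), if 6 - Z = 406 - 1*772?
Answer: -1/31069 ≈ -3.2186e-5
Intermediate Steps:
d = -20 (d = -11 - 9 = -20)
Z = 372 (Z = 6 - (406 - 1*772) = 6 - (406 - 772) = 6 - 1*(-366) = 6 + 366 = 372)
E = -7440 (E = -20*372 = -7440)
1/(E - 23629) = 1/(-7440 - 23629) = 1/(-31069) = -1/31069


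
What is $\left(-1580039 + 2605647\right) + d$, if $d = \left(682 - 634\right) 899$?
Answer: $1068760$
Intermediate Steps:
$d = 43152$ ($d = 48 \cdot 899 = 43152$)
$\left(-1580039 + 2605647\right) + d = \left(-1580039 + 2605647\right) + 43152 = 1025608 + 43152 = 1068760$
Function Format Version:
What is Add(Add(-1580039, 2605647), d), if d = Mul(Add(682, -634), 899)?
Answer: 1068760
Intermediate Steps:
d = 43152 (d = Mul(48, 899) = 43152)
Add(Add(-1580039, 2605647), d) = Add(Add(-1580039, 2605647), 43152) = Add(1025608, 43152) = 1068760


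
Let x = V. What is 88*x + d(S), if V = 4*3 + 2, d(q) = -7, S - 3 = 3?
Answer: 1225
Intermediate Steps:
S = 6 (S = 3 + 3 = 6)
V = 14 (V = 12 + 2 = 14)
x = 14
88*x + d(S) = 88*14 - 7 = 1232 - 7 = 1225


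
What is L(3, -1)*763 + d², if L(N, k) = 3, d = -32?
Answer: 3313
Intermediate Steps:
L(3, -1)*763 + d² = 3*763 + (-32)² = 2289 + 1024 = 3313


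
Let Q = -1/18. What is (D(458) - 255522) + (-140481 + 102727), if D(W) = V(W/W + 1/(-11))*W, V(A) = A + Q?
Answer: -28995623/99 ≈ -2.9289e+5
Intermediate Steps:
Q = -1/18 (Q = -1*1/18 = -1/18 ≈ -0.055556)
V(A) = -1/18 + A (V(A) = A - 1/18 = -1/18 + A)
D(W) = 169*W/198 (D(W) = (-1/18 + (W/W + 1/(-11)))*W = (-1/18 + (1 + 1*(-1/11)))*W = (-1/18 + (1 - 1/11))*W = (-1/18 + 10/11)*W = 169*W/198)
(D(458) - 255522) + (-140481 + 102727) = ((169/198)*458 - 255522) + (-140481 + 102727) = (38701/99 - 255522) - 37754 = -25257977/99 - 37754 = -28995623/99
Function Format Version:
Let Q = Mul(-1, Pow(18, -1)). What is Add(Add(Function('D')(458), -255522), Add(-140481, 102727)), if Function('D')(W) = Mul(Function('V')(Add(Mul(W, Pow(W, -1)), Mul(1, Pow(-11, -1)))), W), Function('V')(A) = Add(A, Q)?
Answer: Rational(-28995623, 99) ≈ -2.9289e+5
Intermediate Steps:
Q = Rational(-1, 18) (Q = Mul(-1, Rational(1, 18)) = Rational(-1, 18) ≈ -0.055556)
Function('V')(A) = Add(Rational(-1, 18), A) (Function('V')(A) = Add(A, Rational(-1, 18)) = Add(Rational(-1, 18), A))
Function('D')(W) = Mul(Rational(169, 198), W) (Function('D')(W) = Mul(Add(Rational(-1, 18), Add(Mul(W, Pow(W, -1)), Mul(1, Pow(-11, -1)))), W) = Mul(Add(Rational(-1, 18), Add(1, Mul(1, Rational(-1, 11)))), W) = Mul(Add(Rational(-1, 18), Add(1, Rational(-1, 11))), W) = Mul(Add(Rational(-1, 18), Rational(10, 11)), W) = Mul(Rational(169, 198), W))
Add(Add(Function('D')(458), -255522), Add(-140481, 102727)) = Add(Add(Mul(Rational(169, 198), 458), -255522), Add(-140481, 102727)) = Add(Add(Rational(38701, 99), -255522), -37754) = Add(Rational(-25257977, 99), -37754) = Rational(-28995623, 99)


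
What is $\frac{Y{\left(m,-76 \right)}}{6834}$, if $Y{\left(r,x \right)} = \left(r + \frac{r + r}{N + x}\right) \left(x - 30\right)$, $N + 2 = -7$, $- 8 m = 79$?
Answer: $\frac{347521}{2323560} \approx 0.14956$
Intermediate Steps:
$m = - \frac{79}{8}$ ($m = \left(- \frac{1}{8}\right) 79 = - \frac{79}{8} \approx -9.875$)
$N = -9$ ($N = -2 - 7 = -9$)
$Y{\left(r,x \right)} = \left(-30 + x\right) \left(r + \frac{2 r}{-9 + x}\right)$ ($Y{\left(r,x \right)} = \left(r + \frac{r + r}{-9 + x}\right) \left(x - 30\right) = \left(r + \frac{2 r}{-9 + x}\right) \left(-30 + x\right) = \left(-30 + x\right) \left(r + \frac{2 r}{-9 + x}\right)$)
$\frac{Y{\left(m,-76 \right)}}{6834} = \frac{\left(- \frac{79}{8}\right) \frac{1}{-9 - 76} \left(210 + \left(-76\right)^{2} - -2812\right)}{6834} = - \frac{79 \left(210 + 5776 + 2812\right)}{8 \left(-85\right)} \frac{1}{6834} = \left(- \frac{79}{8}\right) \left(- \frac{1}{85}\right) 8798 \cdot \frac{1}{6834} = \frac{347521}{340} \cdot \frac{1}{6834} = \frac{347521}{2323560}$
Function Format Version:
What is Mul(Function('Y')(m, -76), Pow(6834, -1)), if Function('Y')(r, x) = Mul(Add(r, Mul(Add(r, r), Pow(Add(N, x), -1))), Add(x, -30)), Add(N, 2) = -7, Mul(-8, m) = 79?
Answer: Rational(347521, 2323560) ≈ 0.14956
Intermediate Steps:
m = Rational(-79, 8) (m = Mul(Rational(-1, 8), 79) = Rational(-79, 8) ≈ -9.8750)
N = -9 (N = Add(-2, -7) = -9)
Function('Y')(r, x) = Mul(Add(-30, x), Add(r, Mul(2, r, Pow(Add(-9, x), -1)))) (Function('Y')(r, x) = Mul(Add(r, Mul(Add(r, r), Pow(Add(-9, x), -1))), Add(x, -30)) = Mul(Add(r, Mul(Mul(2, r), Pow(Add(-9, x), -1))), Add(-30, x)) = Mul(Add(r, Mul(2, r, Pow(Add(-9, x), -1))), Add(-30, x)) = Mul(Add(-30, x), Add(r, Mul(2, r, Pow(Add(-9, x), -1)))))
Mul(Function('Y')(m, -76), Pow(6834, -1)) = Mul(Mul(Rational(-79, 8), Pow(Add(-9, -76), -1), Add(210, Pow(-76, 2), Mul(-37, -76))), Pow(6834, -1)) = Mul(Mul(Rational(-79, 8), Pow(-85, -1), Add(210, 5776, 2812)), Rational(1, 6834)) = Mul(Mul(Rational(-79, 8), Rational(-1, 85), 8798), Rational(1, 6834)) = Mul(Rational(347521, 340), Rational(1, 6834)) = Rational(347521, 2323560)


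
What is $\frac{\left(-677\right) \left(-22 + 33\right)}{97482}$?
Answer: $- \frac{677}{8862} \approx -0.076394$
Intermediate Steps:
$\frac{\left(-677\right) \left(-22 + 33\right)}{97482} = \left(-677\right) 11 \cdot \frac{1}{97482} = \left(-7447\right) \frac{1}{97482} = - \frac{677}{8862}$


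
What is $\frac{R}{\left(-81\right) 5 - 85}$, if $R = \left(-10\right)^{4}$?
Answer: $- \frac{1000}{49} \approx -20.408$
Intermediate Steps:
$R = 10000$
$\frac{R}{\left(-81\right) 5 - 85} = \frac{10000}{\left(-81\right) 5 - 85} = \frac{10000}{-405 - 85} = \frac{10000}{-490} = 10000 \left(- \frac{1}{490}\right) = - \frac{1000}{49}$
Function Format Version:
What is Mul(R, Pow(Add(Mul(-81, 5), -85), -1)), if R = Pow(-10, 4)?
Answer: Rational(-1000, 49) ≈ -20.408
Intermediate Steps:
R = 10000
Mul(R, Pow(Add(Mul(-81, 5), -85), -1)) = Mul(10000, Pow(Add(Mul(-81, 5), -85), -1)) = Mul(10000, Pow(Add(-405, -85), -1)) = Mul(10000, Pow(-490, -1)) = Mul(10000, Rational(-1, 490)) = Rational(-1000, 49)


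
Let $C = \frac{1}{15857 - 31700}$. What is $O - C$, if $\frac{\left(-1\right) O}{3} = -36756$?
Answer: $\frac{1746975925}{15843} \approx 1.1027 \cdot 10^{5}$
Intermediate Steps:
$O = 110268$ ($O = \left(-3\right) \left(-36756\right) = 110268$)
$C = - \frac{1}{15843}$ ($C = \frac{1}{-15843} = - \frac{1}{15843} \approx -6.3119 \cdot 10^{-5}$)
$O - C = 110268 - - \frac{1}{15843} = 110268 + \frac{1}{15843} = \frac{1746975925}{15843}$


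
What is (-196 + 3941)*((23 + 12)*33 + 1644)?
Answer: 10482255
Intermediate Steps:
(-196 + 3941)*((23 + 12)*33 + 1644) = 3745*(35*33 + 1644) = 3745*(1155 + 1644) = 3745*2799 = 10482255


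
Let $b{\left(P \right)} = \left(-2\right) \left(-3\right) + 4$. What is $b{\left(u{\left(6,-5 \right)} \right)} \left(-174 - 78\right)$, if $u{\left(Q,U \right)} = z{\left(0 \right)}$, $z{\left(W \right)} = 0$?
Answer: $-2520$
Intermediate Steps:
$u{\left(Q,U \right)} = 0$
$b{\left(P \right)} = 10$ ($b{\left(P \right)} = 6 + 4 = 10$)
$b{\left(u{\left(6,-5 \right)} \right)} \left(-174 - 78\right) = 10 \left(-174 - 78\right) = 10 \left(-252\right) = -2520$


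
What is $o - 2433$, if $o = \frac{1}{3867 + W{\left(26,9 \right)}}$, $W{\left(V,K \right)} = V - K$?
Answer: $- \frac{9449771}{3884} \approx -2433.0$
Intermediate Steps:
$o = \frac{1}{3884}$ ($o = \frac{1}{3867 + \left(26 - 9\right)} = \frac{1}{3867 + 17} = \frac{1}{3884} \approx 0.00025747$)
$o - 2433 = \frac{1}{3884} - 2433 = - \frac{9449771}{3884}$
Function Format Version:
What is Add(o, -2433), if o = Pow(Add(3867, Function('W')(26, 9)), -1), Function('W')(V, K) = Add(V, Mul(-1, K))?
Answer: Rational(-9449771, 3884) ≈ -2433.0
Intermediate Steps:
o = Rational(1, 3884) (o = Pow(Add(3867, Add(26, Mul(-1, 9))), -1) = Pow(Add(3867, Add(26, -9)), -1) = Pow(Add(3867, 17), -1) = Pow(3884, -1) = Rational(1, 3884) ≈ 0.00025747)
Add(o, -2433) = Add(Rational(1, 3884), -2433) = Rational(-9449771, 3884)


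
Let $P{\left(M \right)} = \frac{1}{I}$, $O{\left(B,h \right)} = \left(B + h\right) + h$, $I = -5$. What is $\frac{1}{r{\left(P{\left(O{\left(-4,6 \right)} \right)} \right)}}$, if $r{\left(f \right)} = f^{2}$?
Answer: $25$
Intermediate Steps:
$O{\left(B,h \right)} = B + 2 h$
$P{\left(M \right)} = - \frac{1}{5}$ ($P{\left(M \right)} = \frac{1}{-5} = - \frac{1}{5}$)
$\frac{1}{r{\left(P{\left(O{\left(-4,6 \right)} \right)} \right)}} = \frac{1}{\left(- \frac{1}{5}\right)^{2}} = \frac{1}{\frac{1}{25}} = 25$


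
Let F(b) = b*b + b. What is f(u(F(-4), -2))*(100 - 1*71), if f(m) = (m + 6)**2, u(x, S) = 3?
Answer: 2349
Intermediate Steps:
F(b) = b + b**2 (F(b) = b**2 + b = b + b**2)
f(m) = (6 + m)**2
f(u(F(-4), -2))*(100 - 1*71) = (6 + 3)**2*(100 - 1*71) = 9**2*(100 - 71) = 81*29 = 2349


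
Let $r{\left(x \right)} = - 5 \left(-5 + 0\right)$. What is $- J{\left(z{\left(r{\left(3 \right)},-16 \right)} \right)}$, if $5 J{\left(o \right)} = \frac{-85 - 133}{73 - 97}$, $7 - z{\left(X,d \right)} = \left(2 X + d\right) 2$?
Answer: $- \frac{109}{60} \approx -1.8167$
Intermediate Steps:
$r{\left(x \right)} = 25$ ($r{\left(x \right)} = \left(-5\right) \left(-5\right) = 25$)
$z{\left(X,d \right)} = 7 - 4 X - 2 d$ ($z{\left(X,d \right)} = 7 - \left(2 X + d\right) 2 = 7 - \left(d + 2 X\right) 2 = 7 - \left(2 d + 4 X\right) = 7 - 4 X - 2 d$)
$J{\left(o \right)} = \frac{109}{60}$ ($J{\left(o \right)} = \frac{\left(-85 - 133\right) \frac{1}{73 - 97}}{5} = \frac{\left(-218\right) \frac{1}{-24}}{5} = \frac{\left(-218\right) \left(- \frac{1}{24}\right)}{5} = \frac{1}{5} \cdot \frac{109}{12} = \frac{109}{60}$)
$- J{\left(z{\left(r{\left(3 \right)},-16 \right)} \right)} = \left(-1\right) \frac{109}{60} = - \frac{109}{60}$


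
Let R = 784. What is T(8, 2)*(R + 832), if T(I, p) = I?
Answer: 12928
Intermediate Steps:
T(8, 2)*(R + 832) = 8*(784 + 832) = 8*1616 = 12928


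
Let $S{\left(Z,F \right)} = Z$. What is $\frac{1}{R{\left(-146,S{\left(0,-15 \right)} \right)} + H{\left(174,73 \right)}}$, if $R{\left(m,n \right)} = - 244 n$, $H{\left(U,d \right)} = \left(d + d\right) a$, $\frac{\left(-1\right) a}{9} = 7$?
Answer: $- \frac{1}{9198} \approx -0.00010872$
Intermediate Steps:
$a = -63$ ($a = \left(-9\right) 7 = -63$)
$H{\left(U,d \right)} = - 126 d$ ($H{\left(U,d \right)} = \left(d + d\right) \left(-63\right) = 2 d \left(-63\right) = - 126 d$)
$\frac{1}{R{\left(-146,S{\left(0,-15 \right)} \right)} + H{\left(174,73 \right)}} = \frac{1}{\left(-244\right) 0 - 9198} = \frac{1}{0 - 9198} = \frac{1}{-9198} = - \frac{1}{9198}$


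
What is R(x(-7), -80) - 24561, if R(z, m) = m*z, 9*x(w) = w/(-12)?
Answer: -663287/27 ≈ -24566.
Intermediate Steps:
x(w) = -w/108 (x(w) = (w/(-12))/9 = (w*(-1/12))/9 = (-w/12)/9 = -w/108)
R(x(-7), -80) - 24561 = -(-20)*(-7)/27 - 24561 = -80*7/108 - 24561 = -140/27 - 24561 = -663287/27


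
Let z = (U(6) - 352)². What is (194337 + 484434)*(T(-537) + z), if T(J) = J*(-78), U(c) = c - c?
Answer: 112533444090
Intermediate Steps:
U(c) = 0
T(J) = -78*J
z = 123904 (z = (0 - 352)² = (-352)² = 123904)
(194337 + 484434)*(T(-537) + z) = (194337 + 484434)*(-78*(-537) + 123904) = 678771*(41886 + 123904) = 678771*165790 = 112533444090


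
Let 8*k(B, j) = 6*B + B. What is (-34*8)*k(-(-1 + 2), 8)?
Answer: 238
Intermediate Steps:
k(B, j) = 7*B/8 (k(B, j) = (6*B + B)/8 = (7*B)/8 = 7*B/8)
(-34*8)*k(-(-1 + 2), 8) = (-34*8)*(7*(-(-1 + 2))/8) = -238*(-1*1) = -238*(-1) = -272*(-7/8) = 238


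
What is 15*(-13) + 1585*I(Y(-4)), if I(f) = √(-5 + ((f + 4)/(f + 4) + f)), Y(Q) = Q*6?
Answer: -195 + 3170*I*√7 ≈ -195.0 + 8387.0*I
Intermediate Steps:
Y(Q) = 6*Q
I(f) = √(-4 + f) (I(f) = √(-5 + ((4 + f)/(4 + f) + f)) = √(-5 + (1 + f)) = √(-4 + f))
15*(-13) + 1585*I(Y(-4)) = 15*(-13) + 1585*√(-4 + 6*(-4)) = -195 + 1585*√(-4 - 24) = -195 + 1585*√(-28) = -195 + 1585*(2*I*√7) = -195 + 3170*I*√7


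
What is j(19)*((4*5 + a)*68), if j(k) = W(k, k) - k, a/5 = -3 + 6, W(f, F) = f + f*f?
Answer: 859180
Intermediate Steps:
W(f, F) = f + f²
a = 15 (a = 5*(-3 + 6) = 5*3 = 15)
j(k) = -k + k*(1 + k) (j(k) = k*(1 + k) - k = -k + k*(1 + k))
j(19)*((4*5 + a)*68) = 19²*((4*5 + 15)*68) = 361*((20 + 15)*68) = 361*(35*68) = 361*2380 = 859180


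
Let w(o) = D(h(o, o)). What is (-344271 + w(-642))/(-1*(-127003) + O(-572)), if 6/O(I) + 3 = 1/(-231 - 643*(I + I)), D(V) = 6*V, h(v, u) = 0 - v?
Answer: -375496114179/140087310040 ≈ -2.6804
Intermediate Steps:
h(v, u) = -v
w(o) = -6*o (w(o) = 6*(-o) = -6*o)
O(I) = 6/(-3 + 1/(-231 - 1286*I)) (O(I) = 6/(-3 + 1/(-231 - 643*(I + I))) = 6/(-3 + 1/(-231 - 1286*I)))
(-344271 + w(-642))/(-1*(-127003) + O(-572)) = (-344271 - 6*(-642))/(-1*(-127003) + 3*(-231 - 1286*(-572))/(347 + 1929*(-572))) = (-344271 + 3852)/(127003 + 3*(-231 + 735592)/(347 - 1103388)) = -340419/(127003 + 3*735361/(-1103041)) = -340419/(127003 + 3*(-1/1103041)*735361) = -340419/(127003 - 2206083/1103041) = -340419/140087310040/1103041 = -340419*1103041/140087310040 = -375496114179/140087310040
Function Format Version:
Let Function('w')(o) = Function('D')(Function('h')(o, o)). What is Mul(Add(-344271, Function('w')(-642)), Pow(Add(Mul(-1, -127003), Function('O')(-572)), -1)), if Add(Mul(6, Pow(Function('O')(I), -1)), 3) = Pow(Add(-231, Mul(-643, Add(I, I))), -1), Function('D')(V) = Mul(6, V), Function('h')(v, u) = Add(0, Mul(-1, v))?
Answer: Rational(-375496114179, 140087310040) ≈ -2.6804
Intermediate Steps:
Function('h')(v, u) = Mul(-1, v)
Function('w')(o) = Mul(-6, o) (Function('w')(o) = Mul(6, Mul(-1, o)) = Mul(-6, o))
Function('O')(I) = Mul(6, Pow(Add(-3, Pow(Add(-231, Mul(-1286, I)), -1)), -1)) (Function('O')(I) = Mul(6, Pow(Add(-3, Pow(Add(-231, Mul(-643, Add(I, I))), -1)), -1)) = Mul(6, Pow(Add(-3, Pow(Add(-231, Mul(-643, Mul(2, I))), -1)), -1)) = Mul(6, Pow(Add(-3, Pow(Add(-231, Mul(-1286, I)), -1)), -1)))
Mul(Add(-344271, Function('w')(-642)), Pow(Add(Mul(-1, -127003), Function('O')(-572)), -1)) = Mul(Add(-344271, Mul(-6, -642)), Pow(Add(Mul(-1, -127003), Mul(3, Pow(Add(347, Mul(1929, -572)), -1), Add(-231, Mul(-1286, -572)))), -1)) = Mul(Add(-344271, 3852), Pow(Add(127003, Mul(3, Pow(Add(347, -1103388), -1), Add(-231, 735592))), -1)) = Mul(-340419, Pow(Add(127003, Mul(3, Pow(-1103041, -1), 735361)), -1)) = Mul(-340419, Pow(Add(127003, Mul(3, Rational(-1, 1103041), 735361)), -1)) = Mul(-340419, Pow(Add(127003, Rational(-2206083, 1103041)), -1)) = Mul(-340419, Pow(Rational(140087310040, 1103041), -1)) = Mul(-340419, Rational(1103041, 140087310040)) = Rational(-375496114179, 140087310040)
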